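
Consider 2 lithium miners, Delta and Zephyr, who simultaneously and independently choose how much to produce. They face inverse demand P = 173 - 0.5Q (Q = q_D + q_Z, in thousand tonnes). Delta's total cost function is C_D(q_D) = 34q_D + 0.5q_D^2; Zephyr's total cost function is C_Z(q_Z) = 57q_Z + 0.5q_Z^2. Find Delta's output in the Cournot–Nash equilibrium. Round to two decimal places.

Delta's profit: π_D = (173 - 0.5Q)q_D - (34q_D + (1/2)q_D²). Setting ∂π_D/∂q_D = 0: 139 - 2q_D - (1/2)(q_Z) = 0.
Zephyr's profit: π_Z = (173 - 0.5Q)q_Z - (57q_Z + (1/2)q_Z²). Setting ∂π_Z/∂q_Z = 0: 116 - 2q_Z - (1/2)(q_D) = 0.
Best responses: q_D = (139 - (1/2)q_Z)/2, q_Z = (116 - (1/2)q_D)/2.
Substituting one into the other gives q_D = 176/3 and q_Z = 130/3.

58.67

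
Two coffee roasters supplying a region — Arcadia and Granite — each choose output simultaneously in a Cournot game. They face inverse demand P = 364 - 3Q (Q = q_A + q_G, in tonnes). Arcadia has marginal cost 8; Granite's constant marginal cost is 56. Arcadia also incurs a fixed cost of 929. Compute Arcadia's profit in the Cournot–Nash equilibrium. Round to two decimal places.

Arcadia's profit: π_A = (364 - 3Q)q_A - (8q_A). Setting ∂π_A/∂q_A = 0: 356 - 6q_A - 3(q_G) = 0.
Granite's first-order condition: 308 - 6q_G - 3(q_A) = 0.
So q_A = (356 - 3q_G)/6 and q_G = (308 - 3q_A)/6.
Solving the pair: q_A = 404/9, q_G = 260/9.
Price P = 364 - 3·(664/9) = 428/3.
Arcadia's profit: (428/3 - 8)·(404/9) - 929 = 5116.0370.

5116.04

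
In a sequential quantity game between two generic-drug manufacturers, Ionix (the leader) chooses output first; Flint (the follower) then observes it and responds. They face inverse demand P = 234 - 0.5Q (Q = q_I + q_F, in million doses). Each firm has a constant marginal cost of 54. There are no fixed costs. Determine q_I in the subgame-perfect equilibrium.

180

Solve by backward induction. Given q_I, the follower Flint maximises π_F = (234 - (1/2)q_I - (1/2)q_F)q_F - 54q_F.
∂π_F/∂q_F = 180 - (1/2)q_I - q_F = 0 gives the reaction function q_F = (180 - (1/2)q_I).
The leader anticipates this reaction. Substituting into P = 234 - 0.5Q gives P = 144 - (1/4)q_I, so π_I = (144 - (1/4)q_I)q_I - 54q_I.
Maximising: ∂π_I/∂q_I = 90 - (1/2)q_I = 0, giving q_I = 180.
Then q_F = (180 - (1/2)·180) = 90.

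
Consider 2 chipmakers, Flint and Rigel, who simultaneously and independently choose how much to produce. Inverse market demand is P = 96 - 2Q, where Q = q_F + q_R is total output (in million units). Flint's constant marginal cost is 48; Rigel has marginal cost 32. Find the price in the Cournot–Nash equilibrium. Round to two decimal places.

Flint's profit: π_F = (96 - 2Q)q_F - (48q_F). Setting ∂π_F/∂q_F = 0: 48 - 4q_F - 2(q_R) = 0.
Rigel's first-order condition: 64 - 4q_R - 2(q_F) = 0.
Rearranging gives the reaction functions q_F = (48 - 2q_R)/4 and q_R = (64 - 2q_F)/4.
Solving the pair: q_F = 16/3, q_R = 40/3.
Total output Q = 56/3, so price P = 96 - 2·(56/3) = 176/3.

58.67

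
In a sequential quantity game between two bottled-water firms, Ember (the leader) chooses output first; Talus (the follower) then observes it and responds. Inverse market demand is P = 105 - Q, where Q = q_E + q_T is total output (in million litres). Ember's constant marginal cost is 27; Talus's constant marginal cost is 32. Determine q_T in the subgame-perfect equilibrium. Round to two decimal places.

15.75

Solve by backward induction. Given q_E, the follower Talus maximises π_T = (105 - q_E - q_T)q_T - 32q_T.
Setting the follower's marginal profit to zero, 73 - q_E - 2q_T = 0, i.e. q_T = (73 - q_E)/2.
Ember substitutes q_T(q_E) into its own profit: π_E = q_E(105 - q_E - (73 - q_E)/2) - 27q_E = (137/2 - (1/2)q_E)q_E - 27q_E.
Leader FOC: 83/2 - q_E = 0, so q_E = 83/2.
Then q_T = (73 - 83/2)/2 = 63/4.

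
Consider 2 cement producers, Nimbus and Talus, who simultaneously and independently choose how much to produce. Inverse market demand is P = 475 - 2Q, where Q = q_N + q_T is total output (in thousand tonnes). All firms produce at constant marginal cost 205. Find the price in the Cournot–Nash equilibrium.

295

A representative firm's profit is π_i = q_i(475 - 2Q) - 205q_i.
Setting ∂π_i/∂q_i = 0 with rivals' quantities fixed: 270 - 4q_i - 2q_j = 0.
By symmetry each firm produces the same amount; substituting q_j = q_i yields q_i = 270/6 = 45.
Total output Q = 90, so price P = 475 - 2·90 = 295.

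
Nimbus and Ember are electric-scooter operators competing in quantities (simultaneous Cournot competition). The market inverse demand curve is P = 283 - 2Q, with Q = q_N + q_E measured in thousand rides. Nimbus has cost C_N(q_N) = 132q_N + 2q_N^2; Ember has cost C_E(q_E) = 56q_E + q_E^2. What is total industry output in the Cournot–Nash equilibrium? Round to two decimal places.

44.68

Nimbus's profit: π_N = (283 - 2Q)q_N - (132q_N + 2q_N²). Setting ∂π_N/∂q_N = 0: 151 - 8q_N - 2(q_E) = 0.
Ember's profit: π_E = (283 - 2Q)q_E - (56q_E + q_E²). Setting ∂π_E/∂q_E = 0: 227 - 6q_E - 2(q_N) = 0.
So q_N = (151 - 2q_E)/8 and q_E = (227 - 2q_N)/6.
Substituting one into the other gives q_N = 113/11 and q_E = 757/22.
Total output Q = 113/11 + 757/22 = 983/22.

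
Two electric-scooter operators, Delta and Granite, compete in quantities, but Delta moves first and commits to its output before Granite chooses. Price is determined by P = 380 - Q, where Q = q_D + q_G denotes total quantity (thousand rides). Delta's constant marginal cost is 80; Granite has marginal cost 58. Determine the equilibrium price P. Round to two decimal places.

149.50

The follower Granite best-responds to any q_D: π_G = (380 - Q)q_G - 58q_G.
Setting the follower's marginal profit to zero, 322 - q_D - 2q_G = 0, i.e. q_G = (322 - q_D)/2.
Delta substitutes q_G(q_D) into its own profit: π_D = q_D(380 - q_D - (322 - q_D)/2) - 80q_D = (219 - (1/2)q_D)q_D - 80q_D.
Maximising: ∂π_D/∂q_D = 139 - q_D = 0, giving q_D = 139.
Then q_G = (322 - 139)/2 = 183/2.
Total output Q = 461/2, so price P = 380 - 461/2 = 299/2.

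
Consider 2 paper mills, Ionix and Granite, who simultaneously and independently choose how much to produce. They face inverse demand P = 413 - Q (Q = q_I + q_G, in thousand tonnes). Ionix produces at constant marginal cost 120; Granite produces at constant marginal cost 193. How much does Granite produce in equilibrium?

Ionix's profit: π_I = (413 - Q)q_I - (120q_I). Setting ∂π_I/∂q_I = 0: 293 - 2q_I - (q_G) = 0.
Granite's profit: π_G = (413 - Q)q_G - (193q_G). Setting ∂π_G/∂q_G = 0: 220 - 2q_G - (q_I) = 0.
Rearranging gives the reaction functions q_I = (293 - q_G)/2 and q_G = (220 - q_I)/2.
Solving the pair: q_I = 122, q_G = 49.

49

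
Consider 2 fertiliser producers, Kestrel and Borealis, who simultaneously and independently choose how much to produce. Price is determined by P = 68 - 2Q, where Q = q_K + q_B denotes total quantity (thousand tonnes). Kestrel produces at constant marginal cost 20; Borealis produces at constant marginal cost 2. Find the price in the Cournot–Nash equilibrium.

Kestrel's profit: π_K = (68 - 2Q)q_K - (20q_K). Setting ∂π_K/∂q_K = 0: 48 - 4q_K - 2(q_B) = 0.
Borealis's profit: π_B = (68 - 2Q)q_B - (2q_B). Setting ∂π_B/∂q_B = 0: 66 - 4q_B - 2(q_K) = 0.
So q_K = (48 - 2q_B)/4 and q_B = (66 - 2q_K)/4.
Substituting one into the other gives q_K = 5 and q_B = 14.
Total output Q = 19, so price P = 68 - 2·19 = 30.

30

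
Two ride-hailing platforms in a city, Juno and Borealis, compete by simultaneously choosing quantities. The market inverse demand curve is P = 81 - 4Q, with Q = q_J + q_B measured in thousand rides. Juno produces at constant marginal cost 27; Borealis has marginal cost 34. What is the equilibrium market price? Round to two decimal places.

47.33

Juno's profit: π_J = (81 - 4Q)q_J - (27q_J). Setting ∂π_J/∂q_J = 0: 54 - 8q_J - 4(q_B) = 0.
Borealis's first-order condition: 47 - 8q_B - 4(q_J) = 0.
Best responses: q_J = (54 - 4q_B)/8, q_B = (47 - 4q_J)/8.
Substituting one into the other gives q_J = 61/12 and q_B = 10/3.
Total output Q = 101/12, so price P = 81 - 4·(101/12) = 142/3.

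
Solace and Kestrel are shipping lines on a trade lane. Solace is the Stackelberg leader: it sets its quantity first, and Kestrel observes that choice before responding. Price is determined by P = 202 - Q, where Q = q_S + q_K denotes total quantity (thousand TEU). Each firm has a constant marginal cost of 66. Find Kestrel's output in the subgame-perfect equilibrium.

Solve by backward induction. Given q_S, the follower Kestrel maximises π_K = (202 - q_S - q_K)q_K - 66q_K.
Setting the follower's marginal profit to zero, 136 - q_S - 2q_K = 0, i.e. q_K = (136 - q_S)/2.
Solace substitutes q_K(q_S) into its own profit: π_S = q_S(202 - q_S - (136 - q_S)/2) - 66q_S = (134 - (1/2)q_S)q_S - 66q_S.
Maximising: ∂π_S/∂q_S = 68 - q_S = 0, giving q_S = 68.
Then q_K = (136 - 68)/2 = 34.

34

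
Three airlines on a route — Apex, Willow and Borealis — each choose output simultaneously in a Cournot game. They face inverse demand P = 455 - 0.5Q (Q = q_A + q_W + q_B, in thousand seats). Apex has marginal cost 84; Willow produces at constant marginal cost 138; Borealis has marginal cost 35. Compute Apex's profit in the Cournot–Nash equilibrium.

17672

Apex's profit: π_A = (455 - 0.5Q)q_A - (84q_A). Setting ∂π_A/∂q_A = 0: 371 - q_A - (1/2)(q_W + q_B) = 0.
Willow's profit: π_W = (455 - 0.5Q)q_W - (138q_W). Setting ∂π_W/∂q_W = 0: 317 - q_W - (1/2)(q_A + q_B) = 0.
Borealis's first-order condition: 420 - q_B - (1/2)(q_A + q_W) = 0.
Adding the 3 first-order conditions: 1108 − 2Q = 0, so Q = 554.
Back-substituting: q_A = (371 − 277)/(1/2) = 188, q_W = (317 − 277)/(1/2) = 80, q_B = (420 − 277)/(1/2) = 286.
Price P = 455 - (1/2)·554 = 178.
Apex's profit: (178 - 84)·188 = 17672.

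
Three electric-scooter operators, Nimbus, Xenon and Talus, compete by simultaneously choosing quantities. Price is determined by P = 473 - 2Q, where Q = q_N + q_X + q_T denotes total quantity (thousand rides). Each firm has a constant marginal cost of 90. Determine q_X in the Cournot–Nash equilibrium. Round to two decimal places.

Each firm earns π_i = (473 - 2Q)q_i - 90q_i.
First-order condition (treating rivals' output as given): 383 - 4q_i - 2·Σ_{j≠i} q_j = 0.
With identical firms every q_j equals q_i, so Σ_{j≠i} q_j = 2q_i and 383 = 8q_i, giving q_i = 383/8.

47.88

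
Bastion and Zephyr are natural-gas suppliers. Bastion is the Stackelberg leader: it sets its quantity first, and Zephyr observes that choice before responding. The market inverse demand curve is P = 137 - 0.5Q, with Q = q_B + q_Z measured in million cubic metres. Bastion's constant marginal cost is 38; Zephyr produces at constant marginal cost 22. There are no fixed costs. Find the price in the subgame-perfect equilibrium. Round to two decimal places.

The follower Zephyr best-responds to any q_B: π_Z = (137 - 0.5Q)q_Z - 22q_Z.
∂π_Z/∂q_Z = 115 - (1/2)q_B - q_Z = 0 gives the reaction function q_Z = (115 - (1/2)q_B).
The leader anticipates this reaction. Substituting into P = 137 - 0.5Q gives P = 159/2 - (1/4)q_B, so π_B = (159/2 - (1/4)q_B)q_B - 38q_B.
The leader's first-order condition 83/2 - (1/2)q_B = 0 yields q_B = 83.
Then q_Z = (115 - (1/2)·83) = 147/2.
Total output Q = 313/2, so price P = 137 - (1/2)·(313/2) = 235/4.

58.75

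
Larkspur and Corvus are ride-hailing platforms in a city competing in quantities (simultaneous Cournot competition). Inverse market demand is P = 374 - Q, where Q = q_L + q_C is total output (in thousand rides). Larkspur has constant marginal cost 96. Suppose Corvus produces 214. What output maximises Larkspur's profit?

32

With the rival's output fixed at 214, Larkspur's profit is π_L = (374 - 214 - q_L)q_L - (96q_L) = (160 - q_L)q_L - (96q_L).
∂π_L/∂q_L = 64 - 2q_L = 0, so q_L = 32.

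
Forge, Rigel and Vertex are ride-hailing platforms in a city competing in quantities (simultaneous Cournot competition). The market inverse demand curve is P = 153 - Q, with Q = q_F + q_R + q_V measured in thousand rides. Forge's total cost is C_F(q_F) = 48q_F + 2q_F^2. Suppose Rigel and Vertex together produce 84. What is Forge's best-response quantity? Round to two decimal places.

3.50

With rivals' combined output fixed at 84, Forge's profit is π_F = (153 - 84 - q_F)q_F - (48q_F + 2q_F²) = (69 - q_F)q_F - (48q_F + 2q_F²).
∂π_F/∂q_F = 21 - 6q_F = 0, so q_F = 7/2.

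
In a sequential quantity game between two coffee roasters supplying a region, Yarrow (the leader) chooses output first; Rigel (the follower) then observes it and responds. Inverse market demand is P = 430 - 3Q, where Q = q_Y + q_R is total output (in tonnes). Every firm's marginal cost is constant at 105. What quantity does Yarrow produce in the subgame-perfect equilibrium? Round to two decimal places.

54.17

The follower Rigel best-responds to any q_Y: π_R = (430 - 3Q)q_R - 105q_R.
∂π_R/∂q_R = 325 - 3q_Y - 6q_R = 0 gives the reaction function q_R = (325 - 3q_Y)/6.
Yarrow substitutes q_R(q_Y) into its own profit: π_Y = q_Y(430 - 3q_Y - (325 - 3q_Y)/2) - 105q_Y = (535/2 - (3/2)q_Y)q_Y - 105q_Y.
Leader FOC: 325/2 - 3q_Y = 0, so q_Y = 325/6.
Then q_R = (325 - 3·(325/6))/6 = 325/12.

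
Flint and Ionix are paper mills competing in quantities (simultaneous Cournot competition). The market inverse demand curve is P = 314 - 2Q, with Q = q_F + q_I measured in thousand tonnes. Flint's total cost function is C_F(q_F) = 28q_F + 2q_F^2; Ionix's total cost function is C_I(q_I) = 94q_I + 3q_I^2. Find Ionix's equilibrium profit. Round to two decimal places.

1221.73

Flint's profit: π_F = (314 - 2Q)q_F - (28q_F + 2q_F²). Setting ∂π_F/∂q_F = 0: 286 - 8q_F - 2(q_I) = 0.
Ionix's first-order condition: 220 - 10q_I - 2(q_F) = 0.
Rearranging gives the reaction functions q_F = (286 - 2q_I)/8 and q_I = (220 - 2q_F)/10.
Solving the pair: q_F = 605/19, q_I = 297/19.
Price P = 314 - 2·(902/19) = 219.0526.
Ionix's profit: 219.0526·(297/19) - 94·(297/19) - 3(297/19)² = 1221.7313.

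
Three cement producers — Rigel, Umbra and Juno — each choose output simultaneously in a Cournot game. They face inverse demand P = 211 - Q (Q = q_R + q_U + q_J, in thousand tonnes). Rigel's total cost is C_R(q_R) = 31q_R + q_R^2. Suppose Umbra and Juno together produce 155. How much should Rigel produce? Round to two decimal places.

With rivals' combined output fixed at 155, Rigel's profit is π_R = (211 - 155 - q_R)q_R - (31q_R + q_R²) = (56 - q_R)q_R - (31q_R + q_R²).
∂π_R/∂q_R = 25 - 4q_R = 0, so q_R = 25/4.

6.25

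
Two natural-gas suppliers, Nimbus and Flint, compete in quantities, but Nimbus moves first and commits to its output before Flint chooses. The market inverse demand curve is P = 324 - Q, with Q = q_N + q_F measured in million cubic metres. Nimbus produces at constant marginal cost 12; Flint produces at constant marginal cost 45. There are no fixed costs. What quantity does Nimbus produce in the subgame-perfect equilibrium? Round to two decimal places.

172.50

Solve by backward induction. Given q_N, the follower Flint maximises π_F = (324 - q_N - q_F)q_F - 45q_F.
∂π_F/∂q_F = 279 - q_N - 2q_F = 0 gives the reaction function q_F = (279 - q_N)/2.
The leader anticipates this reaction. Substituting into P = 324 - Q gives P = 369/2 - (1/2)q_N, so π_N = (369/2 - (1/2)q_N)q_N - 12q_N.
Leader FOC: 345/2 - q_N = 0, so q_N = 345/2.
Then q_F = (279 - 345/2)/2 = 213/4.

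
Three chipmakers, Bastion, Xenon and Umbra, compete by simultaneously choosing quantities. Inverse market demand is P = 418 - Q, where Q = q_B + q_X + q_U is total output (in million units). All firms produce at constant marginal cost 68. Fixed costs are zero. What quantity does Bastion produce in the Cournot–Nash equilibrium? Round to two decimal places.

A representative firm's profit is π_i = q_i(418 - Q) - 68q_i.
Setting ∂π_i/∂q_i = 0 with rivals' quantities fixed: 350 - 2q_i - Σ_{j≠i} q_j = 0.
With identical firms every q_j equals q_i, so Σ_{j≠i} q_j = 2q_i and 350 = 4q_i, giving q_i = 175/2.

87.50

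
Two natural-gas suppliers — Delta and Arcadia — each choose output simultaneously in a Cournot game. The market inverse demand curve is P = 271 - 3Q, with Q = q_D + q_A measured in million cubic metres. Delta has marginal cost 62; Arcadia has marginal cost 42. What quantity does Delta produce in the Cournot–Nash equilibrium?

Delta's profit: π_D = (271 - 3Q)q_D - (62q_D). Setting ∂π_D/∂q_D = 0: 209 - 6q_D - 3(q_A) = 0.
Arcadia's first-order condition: 229 - 6q_A - 3(q_D) = 0.
So q_D = (209 - 3q_A)/6 and q_A = (229 - 3q_D)/6.
Substituting one into the other gives q_D = 21 and q_A = 83/3.

21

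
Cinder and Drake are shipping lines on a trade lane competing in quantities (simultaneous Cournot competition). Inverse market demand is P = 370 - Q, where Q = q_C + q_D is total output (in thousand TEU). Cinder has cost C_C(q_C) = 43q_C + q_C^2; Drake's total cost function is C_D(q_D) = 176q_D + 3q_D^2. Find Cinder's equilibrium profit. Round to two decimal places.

12208.29

Cinder's profit: π_C = (370 - Q)q_C - (43q_C + q_C²). Setting ∂π_C/∂q_C = 0: 327 - 4q_C - (q_D) = 0.
Drake's profit: π_D = (370 - Q)q_D - (176q_D + 3q_D²). Setting ∂π_D/∂q_D = 0: 194 - 8q_D - (q_C) = 0.
Rearranging gives the reaction functions q_C = (327 - q_D)/4 and q_D = (194 - q_C)/8.
Substituting one into the other gives q_C = 78.1290 and q_D = 449/31.
Price P = 370 - 92.6129 = 277.3871.
Cinder's profit: 277.3871·78.1290 - 43·78.1290 - 78.1290² = 12208.2914.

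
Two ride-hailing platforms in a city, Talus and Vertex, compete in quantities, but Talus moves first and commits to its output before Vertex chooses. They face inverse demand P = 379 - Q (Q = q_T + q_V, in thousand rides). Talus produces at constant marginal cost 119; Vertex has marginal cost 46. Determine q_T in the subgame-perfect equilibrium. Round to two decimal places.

Solve by backward induction. Given q_T, the follower Vertex maximises π_V = (379 - q_T - q_V)q_V - 46q_V.
Setting the follower's marginal profit to zero, 333 - q_T - 2q_V = 0, i.e. q_V = (333 - q_T)/2.
The leader anticipates this reaction. Substituting into P = 379 - Q gives P = 425/2 - (1/2)q_T, so π_T = (425/2 - (1/2)q_T)q_T - 119q_T.
The leader's first-order condition 187/2 - q_T = 0 yields q_T = 187/2.
Then q_V = (333 - 187/2)/2 = 479/4.

93.50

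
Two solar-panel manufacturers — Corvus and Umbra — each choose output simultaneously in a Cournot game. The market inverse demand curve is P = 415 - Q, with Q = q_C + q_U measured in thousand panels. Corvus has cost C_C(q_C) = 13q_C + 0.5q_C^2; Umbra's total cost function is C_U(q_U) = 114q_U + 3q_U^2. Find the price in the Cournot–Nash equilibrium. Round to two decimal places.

Corvus's profit: π_C = (415 - Q)q_C - (13q_C + (1/2)q_C²). Setting ∂π_C/∂q_C = 0: 402 - 3q_C - (q_U) = 0.
Umbra's first-order condition: 301 - 8q_U - (q_C) = 0.
Rearranging gives the reaction functions q_C = (402 - q_U)/3 and q_U = (301 - q_C)/8.
Substituting one into the other gives q_C = 126.7391 and q_U = 501/23.
Total output Q = 148.5217, so price P = 415 - 148.5217 = 266.4783.

266.48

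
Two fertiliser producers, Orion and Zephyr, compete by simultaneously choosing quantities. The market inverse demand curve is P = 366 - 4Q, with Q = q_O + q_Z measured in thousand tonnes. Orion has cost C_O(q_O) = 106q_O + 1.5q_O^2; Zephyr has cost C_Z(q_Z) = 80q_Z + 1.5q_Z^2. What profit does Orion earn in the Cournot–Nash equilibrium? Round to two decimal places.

Orion's profit: π_O = (366 - 4Q)q_O - (106q_O + (3/2)q_O²). Setting ∂π_O/∂q_O = 0: 260 - 11q_O - 4(q_Z) = 0.
Zephyr's profit: π_Z = (366 - 4Q)q_Z - (80q_Z + (3/2)q_Z²). Setting ∂π_Z/∂q_Z = 0: 286 - 11q_Z - 4(q_O) = 0.
Rearranging gives the reaction functions q_O = (260 - 4q_Z)/11 and q_Z = (286 - 4q_O)/11.
Substituting one into the other gives q_O = 572/35 and q_Z = 702/35.
Price P = 366 - 4·(182/5) = 1102/5.
Orion's profit: (1102/5)·(572/35) - 106·(572/35) - (3/2)(572/35)² = 1468.9894.

1468.99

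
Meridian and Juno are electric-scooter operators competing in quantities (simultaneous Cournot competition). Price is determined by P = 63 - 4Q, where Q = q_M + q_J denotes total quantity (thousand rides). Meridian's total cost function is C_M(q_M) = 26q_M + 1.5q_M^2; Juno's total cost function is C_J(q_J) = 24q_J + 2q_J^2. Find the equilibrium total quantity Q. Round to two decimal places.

Meridian's profit: π_M = (63 - 4Q)q_M - (26q_M + (3/2)q_M²). Setting ∂π_M/∂q_M = 0: 37 - 11q_M - 4(q_J) = 0.
Juno's first-order condition: 39 - 12q_J - 4(q_M) = 0.
Rearranging gives the reaction functions q_M = (37 - 4q_J)/11 and q_J = (39 - 4q_M)/12.
Substituting one into the other gives q_M = 72/29 and q_J = 281/116.
Total output Q = 72/29 + 281/116 = 569/116.

4.91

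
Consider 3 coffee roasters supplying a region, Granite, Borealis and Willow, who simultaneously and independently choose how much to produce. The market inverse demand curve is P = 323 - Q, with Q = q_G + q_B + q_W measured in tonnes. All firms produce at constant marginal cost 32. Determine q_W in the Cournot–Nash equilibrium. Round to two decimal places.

Each firm earns π_i = (323 - Q)q_i - 32q_i.
Setting ∂π_i/∂q_i = 0 with rivals' quantities fixed: 291 - 2q_i - Σ_{j≠i} q_j = 0.
By symmetry each firm produces the same amount; substituting Σ_{j≠i} q_j = 2q_i yields q_i = 291/4.

72.75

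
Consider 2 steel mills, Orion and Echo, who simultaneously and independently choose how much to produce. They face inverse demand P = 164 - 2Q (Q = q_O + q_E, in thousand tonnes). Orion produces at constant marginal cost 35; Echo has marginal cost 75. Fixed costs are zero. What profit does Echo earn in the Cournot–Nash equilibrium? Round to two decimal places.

133.39

Orion's profit: π_O = (164 - 2Q)q_O - (35q_O). Setting ∂π_O/∂q_O = 0: 129 - 4q_O - 2(q_E) = 0.
Echo's profit: π_E = (164 - 2Q)q_E - (75q_E). Setting ∂π_E/∂q_E = 0: 89 - 4q_E - 2(q_O) = 0.
Best responses: q_O = (129 - 2q_E)/4, q_E = (89 - 2q_O)/4.
Solving the pair: q_O = 169/6, q_E = 49/6.
Price P = 164 - 2·(109/3) = 274/3.
Echo's profit: (274/3 - 75)·(49/6) = 133.3889.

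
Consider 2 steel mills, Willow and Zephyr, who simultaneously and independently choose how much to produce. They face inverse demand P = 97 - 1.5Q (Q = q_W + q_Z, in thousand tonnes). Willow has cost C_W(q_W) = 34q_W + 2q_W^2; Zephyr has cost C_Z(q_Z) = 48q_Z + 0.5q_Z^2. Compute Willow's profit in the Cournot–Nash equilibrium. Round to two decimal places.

Willow's profit: π_W = (97 - 1.5Q)q_W - (34q_W + 2q_W²). Setting ∂π_W/∂q_W = 0: 63 - 7q_W - (3/2)(q_Z) = 0.
Zephyr's first-order condition: 49 - 4q_Z - (3/2)(q_W) = 0.
Rearranging gives the reaction functions q_W = (63 - (3/2)q_Z)/7 and q_Z = (49 - (3/2)q_W)/4.
Substituting one into the other gives q_W = 714/103 and q_Z = 994/103.
Price P = 97 - (3/2)·(1708/103) = 72.1262.
Willow's profit: 72.1262·(714/103) - 34·(714/103) - 2(714/103)² = 168.1861.

168.19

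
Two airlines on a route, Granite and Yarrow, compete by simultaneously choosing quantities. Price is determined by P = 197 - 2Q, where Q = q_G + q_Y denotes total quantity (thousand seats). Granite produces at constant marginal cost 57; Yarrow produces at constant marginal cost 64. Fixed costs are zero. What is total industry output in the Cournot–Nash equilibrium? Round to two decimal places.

Granite's profit: π_G = (197 - 2Q)q_G - (57q_G). Setting ∂π_G/∂q_G = 0: 140 - 4q_G - 2(q_Y) = 0.
Yarrow's first-order condition: 133 - 4q_Y - 2(q_G) = 0.
So q_G = (140 - 2q_Y)/4 and q_Y = (133 - 2q_G)/4.
Solving the pair: q_G = 49/2, q_Y = 21.
Total output Q = 49/2 + 21 = 91/2.

45.50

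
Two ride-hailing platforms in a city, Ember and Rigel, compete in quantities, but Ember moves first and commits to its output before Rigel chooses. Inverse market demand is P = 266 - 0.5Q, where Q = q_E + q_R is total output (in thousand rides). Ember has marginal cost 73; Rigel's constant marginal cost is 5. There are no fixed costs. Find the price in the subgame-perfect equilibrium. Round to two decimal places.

The follower Rigel best-responds to any q_E: π_R = (266 - 0.5Q)q_R - 5q_R.
Setting the follower's marginal profit to zero, 261 - (1/2)q_E - q_R = 0, i.e. q_R = (261 - (1/2)q_E).
The leader anticipates this reaction. Substituting into P = 266 - 0.5Q gives P = 271/2 - (1/4)q_E, so π_E = (271/2 - (1/4)q_E)q_E - 73q_E.
Leader FOC: 125/2 - (1/2)q_E = 0, so q_E = 125.
Then q_R = (261 - (1/2)·125) = 397/2.
Total output Q = 647/2, so price P = 266 - (1/2)·(647/2) = 417/4.

104.25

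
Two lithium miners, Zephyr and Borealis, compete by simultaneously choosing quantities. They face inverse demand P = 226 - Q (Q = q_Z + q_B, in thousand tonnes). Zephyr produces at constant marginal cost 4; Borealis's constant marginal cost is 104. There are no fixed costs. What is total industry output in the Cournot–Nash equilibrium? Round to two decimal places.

Zephyr's profit: π_Z = (226 - Q)q_Z - (4q_Z). Setting ∂π_Z/∂q_Z = 0: 222 - 2q_Z - (q_B) = 0.
Borealis's first-order condition: 122 - 2q_B - (q_Z) = 0.
Best responses: q_Z = (222 - q_B)/2, q_B = (122 - q_Z)/2.
Solving the pair: q_Z = 322/3, q_B = 22/3.
Total output Q = 322/3 + 22/3 = 344/3.

114.67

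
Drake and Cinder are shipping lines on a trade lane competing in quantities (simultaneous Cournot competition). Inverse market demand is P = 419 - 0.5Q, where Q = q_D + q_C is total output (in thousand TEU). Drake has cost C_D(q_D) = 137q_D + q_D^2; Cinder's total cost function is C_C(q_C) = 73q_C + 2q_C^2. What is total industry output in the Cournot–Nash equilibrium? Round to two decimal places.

Drake's profit: π_D = (419 - 0.5Q)q_D - (137q_D + q_D²). Setting ∂π_D/∂q_D = 0: 282 - 3q_D - (1/2)(q_C) = 0.
Cinder's first-order condition: 346 - 5q_C - (1/2)(q_D) = 0.
So q_D = (282 - (1/2)q_C)/3 and q_C = (346 - (1/2)q_D)/5.
Solving the pair: q_D = 83.8644, q_C = 60.8136.
Total output Q = 83.8644 + 60.8136 = 144.6780.

144.68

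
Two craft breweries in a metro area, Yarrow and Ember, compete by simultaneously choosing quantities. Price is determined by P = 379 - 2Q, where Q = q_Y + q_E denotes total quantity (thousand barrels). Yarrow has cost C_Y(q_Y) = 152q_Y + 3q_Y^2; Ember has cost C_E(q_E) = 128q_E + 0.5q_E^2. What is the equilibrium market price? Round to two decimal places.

262.09

Yarrow's profit: π_Y = (379 - 2Q)q_Y - (152q_Y + 3q_Y²). Setting ∂π_Y/∂q_Y = 0: 227 - 10q_Y - 2(q_E) = 0.
Ember's first-order condition: 251 - 5q_E - 2(q_Y) = 0.
So q_Y = (227 - 2q_E)/10 and q_E = (251 - 2q_Y)/5.
Solving the pair: q_Y = 633/46, q_E = 1028/23.
Total output Q = 58.4565, so price P = 379 - 2·58.4565 = 262.0870.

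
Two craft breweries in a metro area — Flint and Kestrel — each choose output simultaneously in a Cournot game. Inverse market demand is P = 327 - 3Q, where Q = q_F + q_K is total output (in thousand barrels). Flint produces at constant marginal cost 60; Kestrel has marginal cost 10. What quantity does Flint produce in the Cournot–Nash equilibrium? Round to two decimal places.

Flint's profit: π_F = (327 - 3Q)q_F - (60q_F). Setting ∂π_F/∂q_F = 0: 267 - 6q_F - 3(q_K) = 0.
Kestrel's first-order condition: 317 - 6q_K - 3(q_F) = 0.
Best responses: q_F = (267 - 3q_K)/6, q_K = (317 - 3q_F)/6.
Substituting one into the other gives q_F = 217/9 and q_K = 367/9.

24.11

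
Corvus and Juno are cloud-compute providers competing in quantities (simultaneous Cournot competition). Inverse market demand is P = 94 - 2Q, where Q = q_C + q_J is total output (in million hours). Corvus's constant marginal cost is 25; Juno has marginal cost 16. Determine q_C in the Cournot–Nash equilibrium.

10

Corvus's profit: π_C = (94 - 2Q)q_C - (25q_C). Setting ∂π_C/∂q_C = 0: 69 - 4q_C - 2(q_J) = 0.
Juno's profit: π_J = (94 - 2Q)q_J - (16q_J). Setting ∂π_J/∂q_J = 0: 78 - 4q_J - 2(q_C) = 0.
Best responses: q_C = (69 - 2q_J)/4, q_J = (78 - 2q_C)/4.
Solving the pair: q_C = 10, q_J = 29/2.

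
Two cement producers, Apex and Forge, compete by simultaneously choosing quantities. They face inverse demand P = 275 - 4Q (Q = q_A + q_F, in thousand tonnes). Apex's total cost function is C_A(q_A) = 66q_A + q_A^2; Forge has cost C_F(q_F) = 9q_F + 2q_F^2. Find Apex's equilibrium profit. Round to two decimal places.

Apex's profit: π_A = (275 - 4Q)q_A - (66q_A + q_A²). Setting ∂π_A/∂q_A = 0: 209 - 10q_A - 4(q_F) = 0.
Forge's profit: π_F = (275 - 4Q)q_F - (9q_F + 2q_F²). Setting ∂π_F/∂q_F = 0: 266 - 12q_F - 4(q_A) = 0.
So q_A = (209 - 4q_F)/10 and q_F = (266 - 4q_A)/12.
Solving the pair: q_A = 361/26, q_F = 228/13.
Price P = 275 - 4·(817/26) = 1941/13.
Apex's profit: (1941/13)·(361/26) - 66·(361/26) - (361/26)² = 963.9127.

963.91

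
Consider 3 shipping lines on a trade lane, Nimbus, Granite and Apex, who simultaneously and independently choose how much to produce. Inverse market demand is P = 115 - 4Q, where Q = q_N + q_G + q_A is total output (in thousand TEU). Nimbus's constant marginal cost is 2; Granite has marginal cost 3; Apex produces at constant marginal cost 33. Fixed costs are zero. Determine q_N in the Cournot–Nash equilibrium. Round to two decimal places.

Nimbus's profit: π_N = (115 - 4Q)q_N - (2q_N). Setting ∂π_N/∂q_N = 0: 113 - 8q_N - 4(q_G + q_A) = 0.
Granite's profit: π_G = (115 - 4Q)q_G - (3q_G). Setting ∂π_G/∂q_G = 0: 112 - 8q_G - 4(q_N + q_A) = 0.
Apex's first-order condition: 82 - 8q_A - 4(q_N + q_G) = 0.
Summing all 3 equations gives 307 − 16Q = 0, hence Q = 307/16.
Back-substituting: q_N = (113 − 307/4)/4 = 145/16, q_G = (112 − 307/4)/4 = 141/16, q_A = (82 − 307/4)/4 = 21/16.

9.06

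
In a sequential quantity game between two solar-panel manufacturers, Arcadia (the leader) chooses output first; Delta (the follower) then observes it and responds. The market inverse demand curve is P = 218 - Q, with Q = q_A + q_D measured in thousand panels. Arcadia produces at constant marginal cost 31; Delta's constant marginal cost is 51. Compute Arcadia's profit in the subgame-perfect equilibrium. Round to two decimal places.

Solve by backward induction. Given q_A, the follower Delta maximises π_D = (218 - q_A - q_D)q_D - 51q_D.
∂π_D/∂q_D = 167 - q_A - 2q_D = 0 gives the reaction function q_D = (167 - q_A)/2.
Arcadia substitutes q_D(q_A) into its own profit: π_A = q_A(218 - q_A - (167 - q_A)/2) - 31q_A = (269/2 - (1/2)q_A)q_A - 31q_A.
The leader's first-order condition 207/2 - q_A = 0 yields q_A = 207/2.
Then q_D = (167 - 207/2)/2 = 127/4.
Price P = 218 - 541/4 = 331/4.
Arcadia's profit: (331/4 - 31)·(207/2) = 5356.1250.

5356.13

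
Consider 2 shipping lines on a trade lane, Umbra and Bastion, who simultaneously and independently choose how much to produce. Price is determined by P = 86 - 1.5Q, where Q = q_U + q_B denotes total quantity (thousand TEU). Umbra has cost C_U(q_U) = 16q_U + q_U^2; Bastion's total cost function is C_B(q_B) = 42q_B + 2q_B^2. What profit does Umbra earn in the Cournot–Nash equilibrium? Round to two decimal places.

Umbra's profit: π_U = (86 - 1.5Q)q_U - (16q_U + q_U²). Setting ∂π_U/∂q_U = 0: 70 - 5q_U - (3/2)(q_B) = 0.
Bastion's profit: π_B = (86 - 1.5Q)q_B - (42q_B + 2q_B²). Setting ∂π_B/∂q_B = 0: 44 - 7q_B - (3/2)(q_U) = 0.
So q_U = (70 - (3/2)q_B)/5 and q_B = (44 - (3/2)q_U)/7.
Solving the pair: q_U = 1696/131, q_B = 460/131.
Price P = 86 - (3/2)·16.4580 = 61.3130.
Umbra's profit: 61.3130·(1696/131) - 16·(1696/131) - (1696/131)² = 419.0339.

419.03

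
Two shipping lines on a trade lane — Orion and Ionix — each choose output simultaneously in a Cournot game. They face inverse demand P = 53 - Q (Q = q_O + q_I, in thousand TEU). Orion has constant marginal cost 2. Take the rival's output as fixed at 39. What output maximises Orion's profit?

6

With the rival's output fixed at 39, Orion's profit is π_O = (53 - 39 - q_O)q_O - (2q_O) = (14 - q_O)q_O - (2q_O).
∂π_O/∂q_O = 12 - 2q_O = 0, so q_O = 6.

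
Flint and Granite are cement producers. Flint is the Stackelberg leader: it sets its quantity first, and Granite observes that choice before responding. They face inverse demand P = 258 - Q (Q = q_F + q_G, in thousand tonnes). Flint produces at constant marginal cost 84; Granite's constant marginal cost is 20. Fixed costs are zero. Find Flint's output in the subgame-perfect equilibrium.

55

Solve by backward induction. Given q_F, the follower Granite maximises π_G = (258 - q_F - q_G)q_G - 20q_G.
Follower FOC: 238 - q_F - 2q_G = 0, so q_G(q_F) = (238 - q_F)/2.
Flint substitutes q_G(q_F) into its own profit: π_F = q_F(258 - q_F - (238 - q_F)/2) - 84q_F = (139 - (1/2)q_F)q_F - 84q_F.
Maximising: ∂π_F/∂q_F = 55 - q_F = 0, giving q_F = 55.
Then q_G = (238 - 55)/2 = 183/2.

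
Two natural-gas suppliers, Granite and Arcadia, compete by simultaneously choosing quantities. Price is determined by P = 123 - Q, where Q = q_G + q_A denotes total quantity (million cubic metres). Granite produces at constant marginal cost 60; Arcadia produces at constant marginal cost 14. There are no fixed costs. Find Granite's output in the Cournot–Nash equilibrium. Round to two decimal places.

5.67

Granite's profit: π_G = (123 - Q)q_G - (60q_G). Setting ∂π_G/∂q_G = 0: 63 - 2q_G - (q_A) = 0.
Arcadia's profit: π_A = (123 - Q)q_A - (14q_A). Setting ∂π_A/∂q_A = 0: 109 - 2q_A - (q_G) = 0.
Best responses: q_G = (63 - q_A)/2, q_A = (109 - q_G)/2.
Solving the pair: q_G = 17/3, q_A = 155/3.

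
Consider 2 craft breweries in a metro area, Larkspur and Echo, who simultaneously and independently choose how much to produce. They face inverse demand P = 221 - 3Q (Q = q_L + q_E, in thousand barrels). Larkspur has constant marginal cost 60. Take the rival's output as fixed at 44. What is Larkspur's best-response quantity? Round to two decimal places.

With the rival's output fixed at 44, Larkspur's profit is π_L = (221 - 3·44 - 3q_L)q_L - (60q_L) = (89 - 3q_L)q_L - (60q_L).
∂π_L/∂q_L = 29 - 6q_L = 0, so q_L = 29/6.

4.83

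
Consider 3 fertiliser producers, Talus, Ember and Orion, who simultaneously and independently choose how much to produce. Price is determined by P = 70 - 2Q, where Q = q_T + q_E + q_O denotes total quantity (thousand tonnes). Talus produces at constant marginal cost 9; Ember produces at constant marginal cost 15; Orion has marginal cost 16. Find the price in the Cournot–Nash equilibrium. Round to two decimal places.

Talus's profit: π_T = (70 - 2Q)q_T - (9q_T). Setting ∂π_T/∂q_T = 0: 61 - 4q_T - 2(q_E + q_O) = 0.
Ember's profit: π_E = (70 - 2Q)q_E - (15q_E). Setting ∂π_E/∂q_E = 0: 55 - 4q_E - 2(q_T + q_O) = 0.
Orion's first-order condition: 54 - 4q_O - 2(q_T + q_E) = 0.
Adding the 3 first-order conditions: 170 − 8Q = 0, so Q = 85/4.
Back-substituting: q_T = (61 − 85/2)/2 = 37/4, q_E = (55 − 85/2)/2 = 25/4, q_O = (54 − 85/2)/2 = 23/4.
Total output Q = 85/4, so price P = 70 - 2·(85/4) = 55/2.

27.50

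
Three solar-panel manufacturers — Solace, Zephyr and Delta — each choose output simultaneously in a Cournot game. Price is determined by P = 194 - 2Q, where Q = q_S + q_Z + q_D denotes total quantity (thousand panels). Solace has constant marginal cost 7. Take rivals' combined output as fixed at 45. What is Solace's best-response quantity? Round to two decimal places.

24.25

With rivals' combined output fixed at 45, Solace's profit is π_S = (194 - 2·45 - 2q_S)q_S - (7q_S) = (104 - 2q_S)q_S - (7q_S).
∂π_S/∂q_S = 97 - 4q_S = 0, so q_S = 97/4.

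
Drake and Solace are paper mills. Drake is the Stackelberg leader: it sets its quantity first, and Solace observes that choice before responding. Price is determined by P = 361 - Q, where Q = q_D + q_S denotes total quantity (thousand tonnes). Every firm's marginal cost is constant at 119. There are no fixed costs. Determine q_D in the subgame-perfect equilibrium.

121

Solve by backward induction. Given q_D, the follower Solace maximises π_S = (361 - q_D - q_S)q_S - 119q_S.
Follower FOC: 242 - q_D - 2q_S = 0, so q_S(q_D) = (242 - q_D)/2.
Drake substitutes q_S(q_D) into its own profit: π_D = q_D(361 - q_D - (242 - q_D)/2) - 119q_D = (240 - (1/2)q_D)q_D - 119q_D.
The leader's first-order condition 121 - q_D = 0 yields q_D = 121.
Then q_S = (242 - 121)/2 = 121/2.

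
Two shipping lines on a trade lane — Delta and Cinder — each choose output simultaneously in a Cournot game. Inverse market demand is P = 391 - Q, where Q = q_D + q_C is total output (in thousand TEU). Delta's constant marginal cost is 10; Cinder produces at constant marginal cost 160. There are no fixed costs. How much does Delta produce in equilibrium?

177

Delta's profit: π_D = (391 - Q)q_D - (10q_D). Setting ∂π_D/∂q_D = 0: 381 - 2q_D - (q_C) = 0.
Cinder's profit: π_C = (391 - Q)q_C - (160q_C). Setting ∂π_C/∂q_C = 0: 231 - 2q_C - (q_D) = 0.
Rearranging gives the reaction functions q_D = (381 - q_C)/2 and q_C = (231 - q_D)/2.
Substituting one into the other gives q_D = 177 and q_C = 27.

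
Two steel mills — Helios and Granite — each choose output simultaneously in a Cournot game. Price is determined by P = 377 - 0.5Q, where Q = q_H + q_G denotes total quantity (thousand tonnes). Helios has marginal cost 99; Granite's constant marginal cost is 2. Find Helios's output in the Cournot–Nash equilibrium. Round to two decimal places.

120.67

Helios's profit: π_H = (377 - 0.5Q)q_H - (99q_H). Setting ∂π_H/∂q_H = 0: 278 - q_H - (1/2)(q_G) = 0.
Granite's first-order condition: 375 - q_G - (1/2)(q_H) = 0.
So q_H = (278 - (1/2)q_G) and q_G = (375 - (1/2)q_H).
Substituting one into the other gives q_H = 362/3 and q_G = 944/3.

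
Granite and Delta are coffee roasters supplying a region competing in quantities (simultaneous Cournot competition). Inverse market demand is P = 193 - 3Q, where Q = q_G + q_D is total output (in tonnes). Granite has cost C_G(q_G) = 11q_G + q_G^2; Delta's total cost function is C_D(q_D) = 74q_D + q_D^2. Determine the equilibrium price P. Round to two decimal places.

110.91

Granite's profit: π_G = (193 - 3Q)q_G - (11q_G + q_G²). Setting ∂π_G/∂q_G = 0: 182 - 8q_G - 3(q_D) = 0.
Delta's first-order condition: 119 - 8q_D - 3(q_G) = 0.
Best responses: q_G = (182 - 3q_D)/8, q_D = (119 - 3q_G)/8.
Solving the pair: q_G = 1099/55, q_D = 406/55.
Total output Q = 301/11, so price P = 193 - 3·(301/11) = 1220/11.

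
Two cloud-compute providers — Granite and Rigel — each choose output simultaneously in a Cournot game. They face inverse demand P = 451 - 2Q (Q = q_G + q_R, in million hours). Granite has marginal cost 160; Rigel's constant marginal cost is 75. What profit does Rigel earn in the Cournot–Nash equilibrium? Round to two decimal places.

Granite's profit: π_G = (451 - 2Q)q_G - (160q_G). Setting ∂π_G/∂q_G = 0: 291 - 4q_G - 2(q_R) = 0.
Rigel's first-order condition: 376 - 4q_R - 2(q_G) = 0.
Rearranging gives the reaction functions q_G = (291 - 2q_R)/4 and q_R = (376 - 2q_G)/4.
Solving the pair: q_G = 103/3, q_R = 461/6.
Price P = 451 - 2·(667/6) = 686/3.
Rigel's profit: (686/3 - 75)·(461/6) = 11806.7222.

11806.72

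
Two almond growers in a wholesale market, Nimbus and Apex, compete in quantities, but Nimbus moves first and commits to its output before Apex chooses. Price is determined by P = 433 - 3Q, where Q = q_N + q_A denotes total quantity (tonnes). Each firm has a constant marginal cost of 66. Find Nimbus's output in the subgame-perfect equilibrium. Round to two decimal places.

Solve by backward induction. Given q_N, the follower Apex maximises π_A = (433 - 3q_N - 3q_A)q_A - 66q_A.
Follower FOC: 367 - 3q_N - 6q_A = 0, so q_A(q_N) = (367 - 3q_N)/6.
Nimbus substitutes q_A(q_N) into its own profit: π_N = q_N(433 - 3q_N - (367 - 3q_N)/2) - 66q_N = (499/2 - (3/2)q_N)q_N - 66q_N.
The leader's first-order condition 367/2 - 3q_N = 0 yields q_N = 367/6.
Then q_A = (367 - 3·(367/6))/6 = 367/12.

61.17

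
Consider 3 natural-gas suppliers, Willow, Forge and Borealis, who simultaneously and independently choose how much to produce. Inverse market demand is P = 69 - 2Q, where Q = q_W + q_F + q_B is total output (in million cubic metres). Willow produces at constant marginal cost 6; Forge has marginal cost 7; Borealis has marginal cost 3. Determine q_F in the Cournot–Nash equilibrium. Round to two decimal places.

7.13

Willow's profit: π_W = (69 - 2Q)q_W - (6q_W). Setting ∂π_W/∂q_W = 0: 63 - 4q_W - 2(q_F + q_B) = 0.
Forge's first-order condition: 62 - 4q_F - 2(q_W + q_B) = 0.
Borealis's profit: π_B = (69 - 2Q)q_B - (3q_B). Setting ∂π_B/∂q_B = 0: 66 - 4q_B - 2(q_W + q_F) = 0.
Adding the 3 first-order conditions: 191 − 8Q = 0, so Q = 191/8.
Back-substituting: q_W = (63 − 191/4)/2 = 61/8, q_F = (62 − 191/4)/2 = 57/8, q_B = (66 − 191/4)/2 = 73/8.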